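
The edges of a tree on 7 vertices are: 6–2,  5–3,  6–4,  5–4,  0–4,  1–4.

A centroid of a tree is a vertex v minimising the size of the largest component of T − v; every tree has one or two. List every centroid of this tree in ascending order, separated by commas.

If 4 is removed the pieces have sizes 2, 2, 1, 1, all ≤ ⌊7/2⌋ = 3.
No neighbour of 4 does as well, so 4 is the unique centroid.

4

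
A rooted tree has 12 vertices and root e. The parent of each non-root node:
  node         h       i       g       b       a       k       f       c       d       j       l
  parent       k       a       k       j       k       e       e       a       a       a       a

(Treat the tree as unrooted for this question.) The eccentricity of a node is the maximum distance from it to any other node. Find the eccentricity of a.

The node farthest from a is f, via a – k – e – f — 3 edges.

3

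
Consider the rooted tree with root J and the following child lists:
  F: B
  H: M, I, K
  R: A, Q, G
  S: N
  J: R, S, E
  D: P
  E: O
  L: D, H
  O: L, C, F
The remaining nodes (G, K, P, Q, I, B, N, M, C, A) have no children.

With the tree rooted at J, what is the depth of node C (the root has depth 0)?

3

Climbing from C to the root: C – O – E – J. That's 3 steps.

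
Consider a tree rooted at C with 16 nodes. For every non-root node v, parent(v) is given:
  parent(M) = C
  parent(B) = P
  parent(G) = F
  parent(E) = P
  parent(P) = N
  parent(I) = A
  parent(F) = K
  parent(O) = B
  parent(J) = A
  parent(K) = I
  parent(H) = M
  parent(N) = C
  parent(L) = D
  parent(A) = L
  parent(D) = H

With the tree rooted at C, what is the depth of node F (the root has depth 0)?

8

Path from C to F: C–M–H–D–L–A–I–K–F, which has 8 edges.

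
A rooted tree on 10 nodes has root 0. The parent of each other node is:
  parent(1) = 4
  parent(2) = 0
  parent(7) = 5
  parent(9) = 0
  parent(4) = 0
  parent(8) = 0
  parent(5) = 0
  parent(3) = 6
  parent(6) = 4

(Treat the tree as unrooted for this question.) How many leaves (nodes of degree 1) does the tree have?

Degree-1 nodes: 1, 2, 3, 7, 8, 9 — 6 of them.

6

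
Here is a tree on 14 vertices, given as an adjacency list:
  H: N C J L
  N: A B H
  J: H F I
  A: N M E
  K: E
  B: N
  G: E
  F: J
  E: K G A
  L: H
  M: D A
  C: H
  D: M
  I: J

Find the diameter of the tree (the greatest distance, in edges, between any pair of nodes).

6

BFS from F reaches G last, at distance 6; BFS from G confirms no node is farther.
Path: F–J–H–N–A–E–G.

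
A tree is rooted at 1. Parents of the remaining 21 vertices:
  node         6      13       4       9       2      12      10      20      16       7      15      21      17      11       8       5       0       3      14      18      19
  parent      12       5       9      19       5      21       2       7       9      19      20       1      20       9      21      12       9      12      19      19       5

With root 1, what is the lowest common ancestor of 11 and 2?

5

Ancestors of 11 (toward the root): 11, 9, 19, 5, 12, 21, 1.
Ancestors of 2: 2, 5, 12, 21, 1.
The deepest node appearing in both lists is 5.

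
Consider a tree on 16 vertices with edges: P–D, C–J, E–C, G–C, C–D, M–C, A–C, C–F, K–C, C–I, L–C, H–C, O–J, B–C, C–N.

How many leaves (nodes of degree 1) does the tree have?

Exactly 13 nodes have a single neighbour: A, B, E, F, G, H, I, K, L, M, N, O, P.

13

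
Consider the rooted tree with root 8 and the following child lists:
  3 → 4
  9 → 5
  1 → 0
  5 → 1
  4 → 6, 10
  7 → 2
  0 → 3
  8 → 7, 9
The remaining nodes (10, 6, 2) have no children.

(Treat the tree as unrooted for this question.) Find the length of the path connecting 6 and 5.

The path is 6–4–3–0–1–5, which has 5 edges.

5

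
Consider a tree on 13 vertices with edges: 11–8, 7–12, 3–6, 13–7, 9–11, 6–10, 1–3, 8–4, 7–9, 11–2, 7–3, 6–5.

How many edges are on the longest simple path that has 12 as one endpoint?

5

Distances from 12 peak at 5, attained at 4.
12-7-9-11-8-4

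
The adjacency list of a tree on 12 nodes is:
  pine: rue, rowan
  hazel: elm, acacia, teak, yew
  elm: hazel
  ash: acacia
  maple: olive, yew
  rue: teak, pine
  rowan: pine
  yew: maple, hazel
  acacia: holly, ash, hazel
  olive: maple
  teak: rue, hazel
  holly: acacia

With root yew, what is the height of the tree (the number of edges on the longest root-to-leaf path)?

5

A deepest node is rowan, reached by yew → hazel → teak → rue → pine → rowan.
That path has 5 edges, so the height is 5.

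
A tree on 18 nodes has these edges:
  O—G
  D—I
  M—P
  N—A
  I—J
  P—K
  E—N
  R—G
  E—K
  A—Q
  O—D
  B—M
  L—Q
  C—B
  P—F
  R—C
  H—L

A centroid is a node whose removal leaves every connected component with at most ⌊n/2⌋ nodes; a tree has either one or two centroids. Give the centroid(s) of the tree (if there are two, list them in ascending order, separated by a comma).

M, P

Delete M: the remaining components have sizes 9, 8. Max 9 ≤ 9, so M is a centroid.
Its neighbour P also leaves a largest component of size 9, so both are centroids.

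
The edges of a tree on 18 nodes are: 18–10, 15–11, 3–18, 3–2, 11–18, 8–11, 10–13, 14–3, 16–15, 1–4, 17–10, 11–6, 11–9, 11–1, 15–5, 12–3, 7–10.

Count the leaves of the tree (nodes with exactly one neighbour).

12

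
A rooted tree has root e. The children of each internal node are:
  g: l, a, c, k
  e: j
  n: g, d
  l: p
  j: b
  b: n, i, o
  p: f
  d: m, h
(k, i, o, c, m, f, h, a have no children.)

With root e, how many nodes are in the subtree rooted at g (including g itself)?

7

Descendants of g (including itself): g, l, c, a, k, p, f. That's 7.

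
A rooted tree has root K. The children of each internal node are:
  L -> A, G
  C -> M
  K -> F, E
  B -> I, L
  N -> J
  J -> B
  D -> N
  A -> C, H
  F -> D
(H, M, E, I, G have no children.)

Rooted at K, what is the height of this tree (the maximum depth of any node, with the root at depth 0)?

9

A deepest node is M, reached by K–F–D–N–J–B–L–A–C–M.
That path has 9 edges, so the height is 9.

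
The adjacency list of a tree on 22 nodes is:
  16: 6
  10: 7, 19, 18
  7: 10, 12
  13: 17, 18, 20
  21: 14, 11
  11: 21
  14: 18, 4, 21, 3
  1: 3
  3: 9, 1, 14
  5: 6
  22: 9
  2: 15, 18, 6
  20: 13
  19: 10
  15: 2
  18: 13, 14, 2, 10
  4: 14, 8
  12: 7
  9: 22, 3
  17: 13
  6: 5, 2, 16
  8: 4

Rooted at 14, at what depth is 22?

14–3–9–22 — 3 edges.

3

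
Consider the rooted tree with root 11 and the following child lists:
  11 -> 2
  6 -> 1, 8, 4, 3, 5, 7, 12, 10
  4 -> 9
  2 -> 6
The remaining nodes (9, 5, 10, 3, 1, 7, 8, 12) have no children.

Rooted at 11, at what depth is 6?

Climbing from 6 to the root: 6–2–11. That's 2 steps.

2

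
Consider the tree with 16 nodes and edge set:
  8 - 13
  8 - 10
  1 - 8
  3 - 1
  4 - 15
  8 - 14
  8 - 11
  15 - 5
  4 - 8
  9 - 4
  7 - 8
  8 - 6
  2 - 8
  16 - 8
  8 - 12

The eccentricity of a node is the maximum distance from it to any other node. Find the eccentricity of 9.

A farthest node from 9 is 3.
The path 9–4–8–1–3 has 4 edges.

4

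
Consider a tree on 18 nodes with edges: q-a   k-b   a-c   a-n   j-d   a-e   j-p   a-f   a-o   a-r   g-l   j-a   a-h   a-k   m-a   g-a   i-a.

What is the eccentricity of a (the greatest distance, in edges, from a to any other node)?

2

Distances from a peak at 2, attained at p (b, d, l also at distance 2).
a-j-p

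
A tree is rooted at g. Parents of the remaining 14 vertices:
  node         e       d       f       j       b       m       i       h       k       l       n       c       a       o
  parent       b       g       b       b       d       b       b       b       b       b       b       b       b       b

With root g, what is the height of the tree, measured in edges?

A deepest node is o, reached by g → d → b → o.
That path has 3 edges, so the height is 3.

3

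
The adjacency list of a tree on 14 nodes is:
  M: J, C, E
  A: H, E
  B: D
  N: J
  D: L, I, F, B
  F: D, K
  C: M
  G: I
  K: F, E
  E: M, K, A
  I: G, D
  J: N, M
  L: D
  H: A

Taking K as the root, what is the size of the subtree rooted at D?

D's subtree: {D, L, I, B, G}, size 5.

5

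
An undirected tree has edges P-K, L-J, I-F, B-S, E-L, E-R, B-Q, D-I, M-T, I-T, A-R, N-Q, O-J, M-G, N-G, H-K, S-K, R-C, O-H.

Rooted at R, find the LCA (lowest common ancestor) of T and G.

Ancestors of T (toward the root): T, M, G, N, Q, B, S, K, H, O, J, L, E, R.
Ancestors of G: G, N, Q, B, S, K, H, O, J, L, E, R.
The deepest node appearing in both lists is G.

G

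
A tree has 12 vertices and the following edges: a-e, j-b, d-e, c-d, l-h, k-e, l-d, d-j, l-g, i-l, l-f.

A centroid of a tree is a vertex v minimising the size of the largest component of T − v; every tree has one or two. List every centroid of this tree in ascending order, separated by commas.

d

Removing d splits the tree into components of sizes 5, 3, 2, 1; the largest is 5 ≤ ⌊12/2⌋ = 6.
No neighbour of d does as well, so d is the unique centroid.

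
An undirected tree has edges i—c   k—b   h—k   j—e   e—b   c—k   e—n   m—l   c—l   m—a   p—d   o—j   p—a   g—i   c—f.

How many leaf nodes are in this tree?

6

The leaves are d, f, g, h, n, o.
That is 6 leaves.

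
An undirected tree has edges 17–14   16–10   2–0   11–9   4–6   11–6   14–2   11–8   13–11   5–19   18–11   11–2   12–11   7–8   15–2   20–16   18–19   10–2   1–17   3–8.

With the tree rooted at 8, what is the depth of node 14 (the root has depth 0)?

3

Climbing from 14 to the root: 14 – 2 – 11 – 8. That's 3 steps.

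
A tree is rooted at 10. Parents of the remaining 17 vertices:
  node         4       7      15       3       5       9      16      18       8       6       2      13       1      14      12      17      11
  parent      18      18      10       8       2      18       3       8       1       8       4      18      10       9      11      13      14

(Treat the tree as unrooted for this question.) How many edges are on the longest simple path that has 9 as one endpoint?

Distances from 9 peak at 5, attained at 15.
9-18-8-1-10-15

5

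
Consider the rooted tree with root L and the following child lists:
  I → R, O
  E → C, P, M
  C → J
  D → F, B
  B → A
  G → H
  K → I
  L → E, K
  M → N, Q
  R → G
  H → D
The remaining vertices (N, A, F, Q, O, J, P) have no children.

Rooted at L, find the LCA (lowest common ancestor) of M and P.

E

Ancestors of M (toward the root): M, E, L.
Ancestors of P: P, E, L.
The deepest node appearing in both lists is E.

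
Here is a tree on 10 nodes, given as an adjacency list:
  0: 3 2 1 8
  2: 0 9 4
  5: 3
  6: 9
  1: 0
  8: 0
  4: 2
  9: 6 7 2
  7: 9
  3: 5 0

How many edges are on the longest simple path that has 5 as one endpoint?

5

The node farthest from 5 is 7 (6 also at distance 5), via 5 – 3 – 0 – 2 – 9 – 7 — 5 edges.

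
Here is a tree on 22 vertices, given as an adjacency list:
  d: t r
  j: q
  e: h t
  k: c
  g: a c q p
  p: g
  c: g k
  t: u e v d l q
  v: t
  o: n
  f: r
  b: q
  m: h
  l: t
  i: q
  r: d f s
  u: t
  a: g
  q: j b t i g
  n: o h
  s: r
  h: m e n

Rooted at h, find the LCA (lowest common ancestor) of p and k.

g

p's ancestor chain is p, g, q, t, e, h and k's is k, c, g, q, t, e, h; they first meet at g.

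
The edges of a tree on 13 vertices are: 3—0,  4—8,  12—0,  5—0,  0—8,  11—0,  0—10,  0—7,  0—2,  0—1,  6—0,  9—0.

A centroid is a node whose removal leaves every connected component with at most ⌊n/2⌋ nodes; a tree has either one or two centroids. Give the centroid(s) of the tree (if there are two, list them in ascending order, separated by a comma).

Delete 0: the remaining components have sizes 2, 1, 1, 1, 1, 1, 1, 1, 1, 1, 1. Max 2 ≤ 6, so 0 is a centroid.
No neighbour of 0 does as well, so 0 is the unique centroid.

0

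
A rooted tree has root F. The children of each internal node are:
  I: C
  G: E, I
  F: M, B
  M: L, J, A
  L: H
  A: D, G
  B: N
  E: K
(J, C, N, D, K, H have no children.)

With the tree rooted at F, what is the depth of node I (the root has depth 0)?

F – M – A – G – I — 4 edges.

4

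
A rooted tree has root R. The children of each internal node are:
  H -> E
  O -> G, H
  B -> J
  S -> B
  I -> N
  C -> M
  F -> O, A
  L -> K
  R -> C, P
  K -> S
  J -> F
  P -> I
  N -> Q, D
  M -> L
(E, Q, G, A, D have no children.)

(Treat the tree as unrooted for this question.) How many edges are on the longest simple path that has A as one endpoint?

13

The node farthest from A is Q (D also at distance 13), via A-F-J-B-S-K-L-M-C-R-P-I-N-Q — 13 edges.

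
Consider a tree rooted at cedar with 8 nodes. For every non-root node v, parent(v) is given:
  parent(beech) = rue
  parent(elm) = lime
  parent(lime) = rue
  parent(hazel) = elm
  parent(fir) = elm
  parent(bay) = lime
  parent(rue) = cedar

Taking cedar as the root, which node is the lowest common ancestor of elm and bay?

Ancestors of elm (toward the root): elm, lime, rue, cedar.
Ancestors of bay: bay, lime, rue, cedar.
The deepest node appearing in both lists is lime.

lime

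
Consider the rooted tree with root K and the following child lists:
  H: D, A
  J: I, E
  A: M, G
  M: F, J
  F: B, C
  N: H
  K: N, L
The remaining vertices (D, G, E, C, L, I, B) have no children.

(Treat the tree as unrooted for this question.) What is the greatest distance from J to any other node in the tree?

A farthest node from J is L.
The path J – M – A – H – N – K – L has 6 edges.

6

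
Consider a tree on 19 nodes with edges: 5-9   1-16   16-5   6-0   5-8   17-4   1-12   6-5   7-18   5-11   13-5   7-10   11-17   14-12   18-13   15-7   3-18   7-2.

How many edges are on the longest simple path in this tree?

BFS from 2 reaches 14 last, at distance 8; BFS from 14 confirms no node is farther.
Path: 2–7–18–13–5–16–1–12–14.

8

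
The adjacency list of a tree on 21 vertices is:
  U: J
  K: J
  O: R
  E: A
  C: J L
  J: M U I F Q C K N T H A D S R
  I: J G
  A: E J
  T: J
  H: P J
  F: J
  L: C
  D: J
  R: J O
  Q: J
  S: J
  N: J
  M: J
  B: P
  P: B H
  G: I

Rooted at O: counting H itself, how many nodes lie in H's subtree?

3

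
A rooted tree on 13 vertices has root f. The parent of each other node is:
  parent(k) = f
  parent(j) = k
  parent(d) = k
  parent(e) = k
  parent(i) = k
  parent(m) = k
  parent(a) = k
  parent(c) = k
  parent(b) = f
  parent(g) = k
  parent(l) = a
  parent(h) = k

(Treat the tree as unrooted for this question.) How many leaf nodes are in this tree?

10

Degree-1 nodes: b, c, d, e, g, h, i, j, l, m — 10 of them.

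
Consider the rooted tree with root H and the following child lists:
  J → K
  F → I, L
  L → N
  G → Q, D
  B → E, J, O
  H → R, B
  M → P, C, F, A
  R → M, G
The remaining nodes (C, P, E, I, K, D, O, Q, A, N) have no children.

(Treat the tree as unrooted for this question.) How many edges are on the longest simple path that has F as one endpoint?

6

The node farthest from F is K, via F – M – R – H – B – J – K — 6 edges.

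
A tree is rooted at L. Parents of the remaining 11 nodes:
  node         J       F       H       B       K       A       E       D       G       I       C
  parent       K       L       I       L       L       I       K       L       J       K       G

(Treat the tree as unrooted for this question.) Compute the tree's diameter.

5

A longest path is C – G – J – K – I – A, with 5 edges.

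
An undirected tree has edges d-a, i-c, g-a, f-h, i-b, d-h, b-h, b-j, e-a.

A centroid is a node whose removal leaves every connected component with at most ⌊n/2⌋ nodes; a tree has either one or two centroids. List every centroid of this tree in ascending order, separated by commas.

h

If h is removed the pieces have sizes 4, 4, 1, all ≤ ⌊10/2⌋ = 5.
No neighbour of h does as well, so h is the unique centroid.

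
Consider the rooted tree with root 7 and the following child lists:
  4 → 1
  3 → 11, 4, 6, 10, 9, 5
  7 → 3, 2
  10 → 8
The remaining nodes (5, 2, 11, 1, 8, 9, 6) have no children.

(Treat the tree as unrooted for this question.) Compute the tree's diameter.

A longest path is 2-7-3-10-8, with 4 edges.

4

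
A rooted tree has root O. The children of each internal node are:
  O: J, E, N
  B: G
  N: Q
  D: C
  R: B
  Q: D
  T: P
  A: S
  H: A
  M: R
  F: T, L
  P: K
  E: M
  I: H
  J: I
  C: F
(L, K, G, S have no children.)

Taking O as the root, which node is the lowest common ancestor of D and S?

O

Path D→root: D Q N O; path S→root: S A H I J O.
First common node: O.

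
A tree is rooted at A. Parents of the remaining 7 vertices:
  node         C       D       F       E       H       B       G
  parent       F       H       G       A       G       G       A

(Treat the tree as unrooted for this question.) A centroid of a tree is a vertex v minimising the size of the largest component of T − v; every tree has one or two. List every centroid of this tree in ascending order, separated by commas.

G

Removing G splits the tree into components of sizes 2, 2, 2, 1; the largest is 2 ≤ ⌊8/2⌋ = 4.
Every other node leaves some component of size > 4, so the centroid is unique.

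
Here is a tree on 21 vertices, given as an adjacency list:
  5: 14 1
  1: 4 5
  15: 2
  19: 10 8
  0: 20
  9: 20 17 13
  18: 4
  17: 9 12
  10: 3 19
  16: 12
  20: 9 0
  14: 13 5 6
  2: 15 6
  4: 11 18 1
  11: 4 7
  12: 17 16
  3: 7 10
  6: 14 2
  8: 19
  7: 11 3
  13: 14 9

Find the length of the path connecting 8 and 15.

12

Walking from 8: 8–19–10–3–7–11–4–1–5–14–6–2–15. Length 12.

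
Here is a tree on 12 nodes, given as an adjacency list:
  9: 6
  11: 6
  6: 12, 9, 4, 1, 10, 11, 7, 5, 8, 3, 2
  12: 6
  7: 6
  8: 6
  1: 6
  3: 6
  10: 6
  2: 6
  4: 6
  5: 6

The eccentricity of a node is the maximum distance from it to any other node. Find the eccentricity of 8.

2

Distances from 8 peak at 2, attained at 12 (3, 1, 7, 9, 2, 10, 4, 5, 11 also at distance 2).
8 – 6 – 12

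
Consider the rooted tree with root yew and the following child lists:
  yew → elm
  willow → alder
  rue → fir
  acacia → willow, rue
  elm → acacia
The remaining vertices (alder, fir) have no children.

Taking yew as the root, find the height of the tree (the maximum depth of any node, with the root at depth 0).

A deepest node is alder, reached by yew-elm-acacia-willow-alder.
That path has 4 edges, so the height is 4.

4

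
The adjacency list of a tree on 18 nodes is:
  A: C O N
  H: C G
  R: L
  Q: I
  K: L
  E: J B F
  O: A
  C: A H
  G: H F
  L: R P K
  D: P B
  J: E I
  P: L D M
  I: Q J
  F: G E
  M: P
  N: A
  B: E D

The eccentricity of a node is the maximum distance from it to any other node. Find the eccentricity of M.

10

A farthest node from M is O (N also at distance 10).
The path M-P-D-B-E-F-G-H-C-A-O has 10 edges.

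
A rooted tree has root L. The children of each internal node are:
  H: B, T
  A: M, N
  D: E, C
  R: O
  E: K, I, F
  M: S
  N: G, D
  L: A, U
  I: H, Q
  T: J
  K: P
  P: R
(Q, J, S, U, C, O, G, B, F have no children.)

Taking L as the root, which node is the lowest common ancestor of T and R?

T's ancestor chain is T, H, I, E, D, N, A, L and R's is R, P, K, E, D, N, A, L; they first meet at E.

E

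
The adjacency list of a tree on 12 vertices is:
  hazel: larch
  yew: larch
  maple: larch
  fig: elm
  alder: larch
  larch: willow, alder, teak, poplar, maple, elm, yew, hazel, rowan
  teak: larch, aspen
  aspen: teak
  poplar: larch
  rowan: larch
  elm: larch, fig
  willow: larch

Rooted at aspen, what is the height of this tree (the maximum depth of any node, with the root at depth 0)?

A deepest node is fig, reached by aspen – teak – larch – elm – fig.
That path has 4 edges, so the height is 4.

4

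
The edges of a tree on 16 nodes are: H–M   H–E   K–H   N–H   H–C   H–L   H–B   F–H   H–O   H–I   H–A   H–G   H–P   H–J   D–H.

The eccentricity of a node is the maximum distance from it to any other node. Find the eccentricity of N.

2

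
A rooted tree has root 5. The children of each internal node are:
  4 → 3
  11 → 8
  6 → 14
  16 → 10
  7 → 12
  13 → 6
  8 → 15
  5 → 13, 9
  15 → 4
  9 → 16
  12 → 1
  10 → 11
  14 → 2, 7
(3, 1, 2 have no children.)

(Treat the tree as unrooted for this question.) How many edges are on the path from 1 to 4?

1–12–7–14–6–13–5–9–16–10–11–8–15–4: 13 edges.

13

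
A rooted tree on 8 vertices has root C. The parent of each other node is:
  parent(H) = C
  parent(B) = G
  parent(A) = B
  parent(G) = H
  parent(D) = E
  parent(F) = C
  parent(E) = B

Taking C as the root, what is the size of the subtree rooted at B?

4

Descendants of B (including itself): B, E, A, D. That's 4.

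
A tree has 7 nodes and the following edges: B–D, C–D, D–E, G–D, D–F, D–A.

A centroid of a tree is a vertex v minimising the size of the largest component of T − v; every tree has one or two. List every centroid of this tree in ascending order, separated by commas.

D

Removing D splits the tree into components of sizes 1, 1, 1, 1, 1, 1; the largest is 1 ≤ ⌊7/2⌋ = 3.
Every other node leaves some component of size > 3, so the centroid is unique.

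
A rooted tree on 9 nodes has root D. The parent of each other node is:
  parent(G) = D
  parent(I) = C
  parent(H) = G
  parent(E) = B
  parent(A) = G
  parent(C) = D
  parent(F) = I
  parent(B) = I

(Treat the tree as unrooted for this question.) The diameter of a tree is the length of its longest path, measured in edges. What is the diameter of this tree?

6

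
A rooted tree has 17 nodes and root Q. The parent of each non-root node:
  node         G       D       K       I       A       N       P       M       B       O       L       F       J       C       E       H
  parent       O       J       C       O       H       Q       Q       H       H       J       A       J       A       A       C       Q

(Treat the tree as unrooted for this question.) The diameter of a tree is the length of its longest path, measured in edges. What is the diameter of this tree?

6

Starting from G, a farthest node is P at distance 6.
One longest path: G-O-J-A-H-Q-P.
So the diameter is 6.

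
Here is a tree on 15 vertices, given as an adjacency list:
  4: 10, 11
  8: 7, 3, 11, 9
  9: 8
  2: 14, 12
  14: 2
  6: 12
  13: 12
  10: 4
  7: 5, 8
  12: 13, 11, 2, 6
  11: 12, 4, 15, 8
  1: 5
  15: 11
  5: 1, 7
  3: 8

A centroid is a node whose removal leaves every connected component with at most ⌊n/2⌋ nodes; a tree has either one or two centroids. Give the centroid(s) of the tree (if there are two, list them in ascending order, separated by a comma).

Removing 11 splits the tree into components of sizes 6, 5, 2, 1; the largest is 6 ≤ ⌊15/2⌋ = 7.
Every other node leaves some component of size > 7, so the centroid is unique.

11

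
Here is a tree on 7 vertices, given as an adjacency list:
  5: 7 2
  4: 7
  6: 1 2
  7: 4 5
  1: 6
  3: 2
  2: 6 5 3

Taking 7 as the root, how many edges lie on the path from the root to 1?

4

Climbing from 1 to the root: 1 – 6 – 2 – 5 – 7. That's 4 steps.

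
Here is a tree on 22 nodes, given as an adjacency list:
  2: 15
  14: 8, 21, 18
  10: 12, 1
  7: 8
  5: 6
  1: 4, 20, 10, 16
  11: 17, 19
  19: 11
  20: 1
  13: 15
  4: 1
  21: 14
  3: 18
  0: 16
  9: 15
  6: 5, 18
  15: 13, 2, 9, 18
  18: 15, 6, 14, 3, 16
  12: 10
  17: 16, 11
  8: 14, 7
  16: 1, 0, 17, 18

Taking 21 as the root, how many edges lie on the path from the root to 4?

5

Path from 21 to 4: 21 – 14 – 18 – 16 – 1 – 4, which has 5 edges.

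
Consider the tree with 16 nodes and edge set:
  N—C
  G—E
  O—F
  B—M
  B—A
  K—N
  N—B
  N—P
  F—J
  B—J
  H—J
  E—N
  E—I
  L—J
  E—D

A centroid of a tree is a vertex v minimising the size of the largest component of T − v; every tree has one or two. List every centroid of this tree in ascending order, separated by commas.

Removing B splits the tree into components of sizes 8, 5, 1, 1; the largest is 8 ≤ ⌊16/2⌋ = 8.
Its neighbour N also leaves a largest component of size 8, so both are centroids.

B, N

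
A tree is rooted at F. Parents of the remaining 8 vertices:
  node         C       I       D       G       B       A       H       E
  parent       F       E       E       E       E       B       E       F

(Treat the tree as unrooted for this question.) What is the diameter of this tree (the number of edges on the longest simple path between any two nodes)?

BFS from A reaches C last, at distance 4; BFS from C confirms no node is farther.
Path: A-B-E-F-C.

4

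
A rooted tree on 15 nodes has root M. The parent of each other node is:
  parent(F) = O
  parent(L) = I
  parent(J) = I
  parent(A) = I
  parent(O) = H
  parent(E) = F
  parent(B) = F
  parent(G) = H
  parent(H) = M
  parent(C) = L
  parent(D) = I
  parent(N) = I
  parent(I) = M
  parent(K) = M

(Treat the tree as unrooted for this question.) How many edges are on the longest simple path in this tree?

7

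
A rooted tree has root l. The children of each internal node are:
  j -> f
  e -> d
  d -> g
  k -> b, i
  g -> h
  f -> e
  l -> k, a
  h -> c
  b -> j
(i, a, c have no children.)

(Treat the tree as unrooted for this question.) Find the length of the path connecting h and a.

9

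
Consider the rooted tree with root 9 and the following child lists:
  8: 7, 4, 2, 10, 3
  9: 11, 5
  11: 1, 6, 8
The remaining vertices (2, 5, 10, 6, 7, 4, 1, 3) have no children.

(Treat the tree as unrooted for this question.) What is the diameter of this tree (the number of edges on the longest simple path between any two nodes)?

4

A longest path is 5 – 9 – 11 – 8 – 10, with 4 edges.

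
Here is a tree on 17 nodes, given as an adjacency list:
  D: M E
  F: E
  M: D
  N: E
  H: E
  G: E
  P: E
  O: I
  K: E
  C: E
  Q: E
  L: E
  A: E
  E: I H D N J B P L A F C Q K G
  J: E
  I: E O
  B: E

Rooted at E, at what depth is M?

2

Climbing from M to the root: M – D – E. That's 2 steps.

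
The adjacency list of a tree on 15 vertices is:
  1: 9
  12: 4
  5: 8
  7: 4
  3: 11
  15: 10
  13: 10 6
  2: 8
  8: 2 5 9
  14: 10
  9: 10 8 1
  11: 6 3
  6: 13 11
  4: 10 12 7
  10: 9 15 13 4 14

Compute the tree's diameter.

7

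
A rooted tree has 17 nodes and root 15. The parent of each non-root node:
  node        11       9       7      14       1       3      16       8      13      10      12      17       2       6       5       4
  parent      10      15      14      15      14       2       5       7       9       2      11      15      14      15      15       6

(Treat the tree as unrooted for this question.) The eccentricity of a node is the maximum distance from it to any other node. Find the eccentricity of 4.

A farthest node from 4 is 12.
The path 4-6-15-14-2-10-11-12 has 7 edges.

7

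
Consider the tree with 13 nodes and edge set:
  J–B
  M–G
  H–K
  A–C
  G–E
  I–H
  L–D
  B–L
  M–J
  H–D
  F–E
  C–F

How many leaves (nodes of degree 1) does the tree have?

3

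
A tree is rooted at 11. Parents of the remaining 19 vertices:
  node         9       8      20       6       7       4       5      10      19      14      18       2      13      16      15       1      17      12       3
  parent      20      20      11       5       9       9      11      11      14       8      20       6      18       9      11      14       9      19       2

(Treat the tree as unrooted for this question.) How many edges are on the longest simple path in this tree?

9

A longest path is 12 – 19 – 14 – 8 – 20 – 11 – 5 – 6 – 2 – 3, with 9 edges.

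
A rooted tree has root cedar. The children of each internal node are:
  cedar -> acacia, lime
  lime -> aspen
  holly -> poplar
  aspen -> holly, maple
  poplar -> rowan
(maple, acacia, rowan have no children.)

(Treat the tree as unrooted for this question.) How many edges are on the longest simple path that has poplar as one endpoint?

5

Distances from poplar peak at 5, attained at acacia.
poplar – holly – aspen – lime – cedar – acacia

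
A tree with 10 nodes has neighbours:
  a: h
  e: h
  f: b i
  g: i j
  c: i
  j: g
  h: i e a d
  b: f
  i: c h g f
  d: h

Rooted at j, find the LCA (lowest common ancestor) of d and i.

Ancestors of d (toward the root): d, h, i, g, j.
Ancestors of i: i, g, j.
The deepest node appearing in both lists is i.

i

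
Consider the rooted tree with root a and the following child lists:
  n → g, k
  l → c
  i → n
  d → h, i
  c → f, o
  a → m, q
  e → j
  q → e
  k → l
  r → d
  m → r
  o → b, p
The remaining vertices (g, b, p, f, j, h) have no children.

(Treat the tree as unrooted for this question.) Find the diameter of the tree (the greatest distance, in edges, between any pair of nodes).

13

A longest path is p - o - c - l - k - n - i - d - r - m - a - q - e - j, with 13 edges.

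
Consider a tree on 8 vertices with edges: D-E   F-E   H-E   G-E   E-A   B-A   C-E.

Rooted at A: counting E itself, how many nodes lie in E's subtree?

6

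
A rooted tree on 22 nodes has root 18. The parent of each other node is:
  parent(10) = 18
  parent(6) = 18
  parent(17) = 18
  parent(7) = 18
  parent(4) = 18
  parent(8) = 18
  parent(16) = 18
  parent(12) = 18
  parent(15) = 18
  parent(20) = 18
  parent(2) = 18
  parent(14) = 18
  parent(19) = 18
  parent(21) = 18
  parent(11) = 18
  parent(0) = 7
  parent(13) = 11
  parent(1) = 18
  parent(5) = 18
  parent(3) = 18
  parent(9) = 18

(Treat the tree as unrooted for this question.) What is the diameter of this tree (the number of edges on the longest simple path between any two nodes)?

4

Starting from 0, a farthest node is 13 at distance 4.
One longest path: 0 – 7 – 18 – 11 – 13.
So the diameter is 4.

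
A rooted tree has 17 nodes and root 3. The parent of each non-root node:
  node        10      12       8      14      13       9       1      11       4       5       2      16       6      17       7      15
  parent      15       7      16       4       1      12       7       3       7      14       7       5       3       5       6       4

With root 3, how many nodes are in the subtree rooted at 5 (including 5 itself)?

Descendants of 5 (including itself): 5, 17, 16, 8. That's 4.

4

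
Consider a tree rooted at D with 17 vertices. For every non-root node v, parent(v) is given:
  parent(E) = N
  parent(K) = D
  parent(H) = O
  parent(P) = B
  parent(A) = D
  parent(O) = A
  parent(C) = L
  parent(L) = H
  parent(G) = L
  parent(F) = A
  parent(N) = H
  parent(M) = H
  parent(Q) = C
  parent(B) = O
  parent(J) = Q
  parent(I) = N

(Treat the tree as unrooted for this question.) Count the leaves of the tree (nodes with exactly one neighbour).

Degree-1 nodes: E, F, G, I, J, K, M, P — 8 of them.

8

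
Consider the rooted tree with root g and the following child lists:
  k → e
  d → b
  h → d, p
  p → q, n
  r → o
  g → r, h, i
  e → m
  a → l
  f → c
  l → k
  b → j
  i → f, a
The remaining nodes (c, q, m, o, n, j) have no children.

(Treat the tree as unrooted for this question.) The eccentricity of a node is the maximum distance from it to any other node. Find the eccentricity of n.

Distances from n peak at 9, attained at m.
n – p – h – g – i – a – l – k – e – m

9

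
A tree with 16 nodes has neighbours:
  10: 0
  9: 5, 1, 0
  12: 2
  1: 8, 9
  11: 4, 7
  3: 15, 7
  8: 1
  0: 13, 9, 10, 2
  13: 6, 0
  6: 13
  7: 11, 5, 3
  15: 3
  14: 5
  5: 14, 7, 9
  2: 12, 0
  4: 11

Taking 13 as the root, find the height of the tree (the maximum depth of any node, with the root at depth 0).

A deepest node is 4, reached by 13 – 0 – 9 – 5 – 7 – 11 – 4.
That path has 6 edges, so the height is 6.

6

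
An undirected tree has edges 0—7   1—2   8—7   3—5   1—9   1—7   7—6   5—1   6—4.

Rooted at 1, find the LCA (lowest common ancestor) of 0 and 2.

0's ancestor chain is 0, 7, 1 and 2's is 2, 1; they first meet at 1.

1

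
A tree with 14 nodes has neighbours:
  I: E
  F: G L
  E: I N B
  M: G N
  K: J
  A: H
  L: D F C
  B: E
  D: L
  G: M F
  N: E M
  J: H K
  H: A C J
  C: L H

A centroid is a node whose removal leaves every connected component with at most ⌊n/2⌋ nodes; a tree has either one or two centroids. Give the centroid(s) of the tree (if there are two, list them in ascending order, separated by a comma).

If L is removed the pieces have sizes 7, 5, 1, all ≤ ⌊14/2⌋ = 7.
Its neighbour F also leaves a largest component of size 7, so both are centroids.

F, L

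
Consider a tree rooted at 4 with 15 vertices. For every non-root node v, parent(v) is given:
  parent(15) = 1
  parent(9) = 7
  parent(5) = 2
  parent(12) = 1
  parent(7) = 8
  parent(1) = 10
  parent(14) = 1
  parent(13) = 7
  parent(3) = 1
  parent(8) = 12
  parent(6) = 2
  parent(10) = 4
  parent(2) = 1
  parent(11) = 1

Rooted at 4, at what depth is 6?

Climbing from 6 to the root: 6 – 2 – 1 – 10 – 4. That's 4 steps.

4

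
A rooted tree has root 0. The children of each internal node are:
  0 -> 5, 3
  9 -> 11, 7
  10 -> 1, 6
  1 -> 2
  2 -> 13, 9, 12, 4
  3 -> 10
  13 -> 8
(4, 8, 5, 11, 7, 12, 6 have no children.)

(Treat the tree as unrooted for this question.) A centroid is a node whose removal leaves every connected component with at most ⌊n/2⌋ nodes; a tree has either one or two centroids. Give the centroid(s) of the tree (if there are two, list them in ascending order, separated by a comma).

2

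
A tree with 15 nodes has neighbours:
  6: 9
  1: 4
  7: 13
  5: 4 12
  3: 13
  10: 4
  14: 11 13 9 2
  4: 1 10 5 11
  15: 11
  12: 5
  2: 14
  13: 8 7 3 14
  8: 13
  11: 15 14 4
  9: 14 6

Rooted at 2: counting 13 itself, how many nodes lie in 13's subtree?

The subtree rooted at 13 contains: 13, 7, 3, 8 — 4 nodes.

4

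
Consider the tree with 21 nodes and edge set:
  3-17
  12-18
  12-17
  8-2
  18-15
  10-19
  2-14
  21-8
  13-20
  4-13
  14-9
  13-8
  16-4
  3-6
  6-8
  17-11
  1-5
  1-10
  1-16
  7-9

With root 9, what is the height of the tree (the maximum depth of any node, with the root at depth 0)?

The longest root-to-leaf path is 9 – 14 – 2 – 8 – 6 – 3 – 17 – 12 – 18 – 15 (9 edges).

9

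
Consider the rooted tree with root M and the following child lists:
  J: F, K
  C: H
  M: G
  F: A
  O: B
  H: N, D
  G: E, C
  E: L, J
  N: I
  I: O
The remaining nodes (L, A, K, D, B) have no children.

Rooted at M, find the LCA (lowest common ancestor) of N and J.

N's ancestor chain is N, H, C, G, M and J's is J, E, G, M; they first meet at G.

G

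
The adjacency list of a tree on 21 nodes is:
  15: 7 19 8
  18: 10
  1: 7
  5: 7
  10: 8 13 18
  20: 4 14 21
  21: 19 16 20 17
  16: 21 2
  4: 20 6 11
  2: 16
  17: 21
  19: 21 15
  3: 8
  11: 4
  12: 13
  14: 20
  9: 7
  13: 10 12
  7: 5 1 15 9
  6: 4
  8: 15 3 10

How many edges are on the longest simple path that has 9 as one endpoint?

Distances from 9 peak at 7, attained at 11 (6 also at distance 7).
9 – 7 – 15 – 19 – 21 – 20 – 4 – 11

7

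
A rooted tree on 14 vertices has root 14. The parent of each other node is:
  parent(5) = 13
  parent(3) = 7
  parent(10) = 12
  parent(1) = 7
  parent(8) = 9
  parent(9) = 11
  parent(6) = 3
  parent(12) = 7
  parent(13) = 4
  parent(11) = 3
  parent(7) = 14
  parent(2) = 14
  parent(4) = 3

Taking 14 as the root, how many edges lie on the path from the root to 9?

Climbing from 9 to the root: 9–11–3–7–14. That's 4 steps.

4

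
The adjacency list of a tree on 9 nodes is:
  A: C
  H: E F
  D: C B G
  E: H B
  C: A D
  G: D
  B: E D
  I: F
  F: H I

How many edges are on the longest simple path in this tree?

7

Starting from I, a farthest node is A at distance 7.
One longest path: I–F–H–E–B–D–C–A.
So the diameter is 7.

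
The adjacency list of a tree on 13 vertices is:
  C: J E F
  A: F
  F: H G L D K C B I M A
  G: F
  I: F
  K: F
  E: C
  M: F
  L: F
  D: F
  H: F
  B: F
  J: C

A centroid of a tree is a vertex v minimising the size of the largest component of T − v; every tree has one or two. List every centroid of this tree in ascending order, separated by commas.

F

Removing F splits the tree into components of sizes 3, 1, 1, 1, 1, 1, 1, 1, 1, 1; the largest is 3 ≤ ⌊13/2⌋ = 6.
Every other node leaves some component of size > 6, so the centroid is unique.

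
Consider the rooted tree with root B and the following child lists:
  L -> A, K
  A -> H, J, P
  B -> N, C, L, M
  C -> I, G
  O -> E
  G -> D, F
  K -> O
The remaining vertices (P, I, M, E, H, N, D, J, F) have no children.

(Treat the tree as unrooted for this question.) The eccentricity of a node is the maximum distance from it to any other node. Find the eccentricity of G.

A farthest node from G is E.
The path G-C-B-L-K-O-E has 6 edges.

6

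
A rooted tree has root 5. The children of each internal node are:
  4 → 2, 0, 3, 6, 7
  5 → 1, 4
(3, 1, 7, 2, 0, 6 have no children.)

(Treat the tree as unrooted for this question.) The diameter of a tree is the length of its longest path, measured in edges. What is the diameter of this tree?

Starting from 1, a farthest node is 7 at distance 3.
One longest path: 1 - 5 - 4 - 7.
So the diameter is 3.

3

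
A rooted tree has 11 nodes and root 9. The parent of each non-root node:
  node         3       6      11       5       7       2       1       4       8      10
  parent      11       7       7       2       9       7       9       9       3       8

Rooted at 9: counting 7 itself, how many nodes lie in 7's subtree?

The subtree rooted at 7 contains: 7, 11, 2, 6, 3, 5, 8, 10 — 8 nodes.

8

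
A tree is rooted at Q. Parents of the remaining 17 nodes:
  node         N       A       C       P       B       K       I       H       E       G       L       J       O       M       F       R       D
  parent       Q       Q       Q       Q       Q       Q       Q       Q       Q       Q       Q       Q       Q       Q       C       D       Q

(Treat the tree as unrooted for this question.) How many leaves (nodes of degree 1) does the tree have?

15

The leaves are A, B, E, F, G, H, I, J, K, L, M, N, O, P, R.
That is 15 leaves.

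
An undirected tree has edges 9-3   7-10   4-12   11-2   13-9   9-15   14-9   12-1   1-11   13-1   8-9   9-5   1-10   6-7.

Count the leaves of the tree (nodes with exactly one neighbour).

The leaves are 2, 3, 4, 5, 6, 8, 14, 15.
That is 8 leaves.

8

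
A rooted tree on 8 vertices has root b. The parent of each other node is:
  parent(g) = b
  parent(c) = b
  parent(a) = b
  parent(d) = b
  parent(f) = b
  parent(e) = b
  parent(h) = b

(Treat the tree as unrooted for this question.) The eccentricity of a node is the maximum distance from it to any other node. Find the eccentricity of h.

2

The node farthest from h is g (f, c, d, a, e also at distance 2), via h–b–g — 2 edges.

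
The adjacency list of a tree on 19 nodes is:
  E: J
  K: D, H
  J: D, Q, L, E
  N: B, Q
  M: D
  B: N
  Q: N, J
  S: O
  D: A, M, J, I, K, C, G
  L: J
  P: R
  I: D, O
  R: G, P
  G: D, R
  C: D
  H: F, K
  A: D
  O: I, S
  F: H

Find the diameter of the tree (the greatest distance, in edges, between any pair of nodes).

BFS from S reaches B last, at distance 7; BFS from B confirms no node is farther.
Path: S–O–I–D–J–Q–N–B.

7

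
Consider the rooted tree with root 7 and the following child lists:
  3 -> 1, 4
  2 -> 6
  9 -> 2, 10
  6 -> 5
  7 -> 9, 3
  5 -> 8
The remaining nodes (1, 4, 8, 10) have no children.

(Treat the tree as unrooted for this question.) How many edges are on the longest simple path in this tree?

Starting from 1, a farthest node is 8 at distance 7.
One longest path: 1 – 3 – 7 – 9 – 2 – 6 – 5 – 8.
So the diameter is 7.

7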